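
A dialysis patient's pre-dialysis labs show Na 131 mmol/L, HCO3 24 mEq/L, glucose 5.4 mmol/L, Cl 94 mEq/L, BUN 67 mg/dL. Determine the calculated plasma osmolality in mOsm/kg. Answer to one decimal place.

291.3 mOsm/kg

Calculated osmolality = 2·Na + glucose + BUN/2.8
= 2·131 + 5.4 + 67/2.8
= 262 + 5.40 + 23.93
= 291.33 mOsm/kg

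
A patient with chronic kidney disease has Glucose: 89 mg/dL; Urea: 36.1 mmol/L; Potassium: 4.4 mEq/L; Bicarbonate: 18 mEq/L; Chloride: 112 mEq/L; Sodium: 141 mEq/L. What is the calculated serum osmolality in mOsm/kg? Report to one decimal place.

Calculated osmolality = 2·Na + glucose/18 + urea
= 2·141 + 89/18 + 36.1
= 282 + 4.94 + 36.10
= 323.04 mOsm/kg

323.0 mOsm/kg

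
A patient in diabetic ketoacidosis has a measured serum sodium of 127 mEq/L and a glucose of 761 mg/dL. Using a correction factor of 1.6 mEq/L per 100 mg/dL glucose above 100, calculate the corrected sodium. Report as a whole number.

Corrected Na = measured Na + 1.6 · (glucose − 100)/100
= 127 + 1.6 · (761 − 100)/100
= 127 + 10.6
= 137.6 mEq/L

138 mEq/L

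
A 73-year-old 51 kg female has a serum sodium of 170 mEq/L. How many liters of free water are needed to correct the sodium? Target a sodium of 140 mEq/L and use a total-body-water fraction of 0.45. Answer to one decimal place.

4.9 L

TBW = 0.45 · 51 = 22.95 L
Free water deficit = TBW · (Na/140 − 1)
= 22.95 · (170/140 − 1)
= 22.95 · 0.2143
= 4.92 L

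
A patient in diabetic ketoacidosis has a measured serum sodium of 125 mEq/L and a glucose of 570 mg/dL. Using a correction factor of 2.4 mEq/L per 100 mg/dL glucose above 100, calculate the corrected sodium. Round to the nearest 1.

136 mEq/L

Corrected Na = measured Na + 2.4 · (glucose − 100)/100
= 125 + 2.4 · (570 − 100)/100
= 125 + 11.3
= 136.3 mEq/L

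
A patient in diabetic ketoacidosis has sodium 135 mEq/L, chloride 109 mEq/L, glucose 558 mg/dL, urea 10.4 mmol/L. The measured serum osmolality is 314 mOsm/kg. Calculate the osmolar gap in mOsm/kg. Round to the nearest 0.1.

2.6 mOsm/kg

Calculated osmolality = 2·Na + glucose/18 + urea
= 2·135 + 558/18 + 10.4
= 270 + 31 + 10.40
= 311.4 mOsm/kg ≈ 311.4 mOsm/kg
Osmolar gap = measured − calculated = 314 − 311.4 = 2.6 mOsm/kg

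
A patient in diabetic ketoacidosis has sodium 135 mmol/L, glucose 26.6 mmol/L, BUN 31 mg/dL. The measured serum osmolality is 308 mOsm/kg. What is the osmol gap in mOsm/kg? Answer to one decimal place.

Calculated osmolality = 2·Na + glucose + BUN/2.8
= 2·135 + 26.6 + 31/2.8
= 270 + 26.60 + 11.07
= 307.67 mOsm/kg ≈ 307.7 mOsm/kg
Osmolar gap = measured − calculated = 308 − 307.7 = 0.3 mOsm/kg

0.3 mOsm/kg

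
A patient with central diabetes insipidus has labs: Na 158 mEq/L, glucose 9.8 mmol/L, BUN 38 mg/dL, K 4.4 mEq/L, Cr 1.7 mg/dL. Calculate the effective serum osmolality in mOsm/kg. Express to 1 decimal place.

Effective osmolality excludes urea (freely permeant across cell membranes):
2·Na + glucose
= 2·158 + 9.8
= 316 + 9.8
= 325.8 mOsm/kg

325.8 mOsm/kg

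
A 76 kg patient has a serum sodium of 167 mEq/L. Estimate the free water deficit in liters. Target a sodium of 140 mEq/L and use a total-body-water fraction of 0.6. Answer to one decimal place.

8.8 L

TBW = 0.6 · 76 = 45.6 L
Free water deficit = TBW · (Na/140 − 1)
= 45.6 · (167/140 − 1)
= 45.6 · 0.1929
= 8.8 L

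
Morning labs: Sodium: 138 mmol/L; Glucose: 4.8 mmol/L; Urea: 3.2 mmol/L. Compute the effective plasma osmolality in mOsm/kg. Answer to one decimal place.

280.8 mOsm/kg

Effective osmolality excludes urea (freely permeant across cell membranes):
2·Na + glucose
= 2·138 + 4.8
= 276 + 4.8
= 280.8 mOsm/kg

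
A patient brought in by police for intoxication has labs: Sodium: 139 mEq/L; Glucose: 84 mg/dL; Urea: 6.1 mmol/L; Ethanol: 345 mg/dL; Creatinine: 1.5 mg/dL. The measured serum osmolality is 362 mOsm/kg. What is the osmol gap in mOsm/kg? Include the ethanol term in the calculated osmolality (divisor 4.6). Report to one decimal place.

Calculated osmolality = 2·Na + glucose/18 + urea + ethanol/4.6
= 2·139 + 84/18 + 6.1 + 345/4.6
= 278 + 4.67 + 6.10 + 75
= 363.77 mOsm/kg ≈ 363.8 mOsm/kg
Osmolar gap = measured − calculated = 362 − 363.8 = -1.8 mOsm/kg

-1.8 mOsm/kg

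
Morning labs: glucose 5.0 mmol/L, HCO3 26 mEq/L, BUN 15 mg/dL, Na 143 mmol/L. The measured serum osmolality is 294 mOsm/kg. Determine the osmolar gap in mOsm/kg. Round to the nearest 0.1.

Calculated osmolality = 2·Na + glucose + BUN/2.8
= 2·143 + 5 + 15/2.8
= 286 + 5 + 5.36
= 296.36 mOsm/kg ≈ 296.4 mOsm/kg
Osmolar gap = measured − calculated = 294 − 296.4 = -2.4 mOsm/kg

-2.4 mOsm/kg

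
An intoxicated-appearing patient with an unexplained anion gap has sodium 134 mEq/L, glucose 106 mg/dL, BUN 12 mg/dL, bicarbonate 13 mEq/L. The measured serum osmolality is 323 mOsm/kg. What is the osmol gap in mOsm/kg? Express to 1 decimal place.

44.8 mOsm/kg

Calculated osmolality = 2·Na + glucose/18 + BUN/2.8
= 2·134 + 106/18 + 12/2.8
= 268 + 5.89 + 4.29
= 278.18 mOsm/kg ≈ 278.2 mOsm/kg
Osmolar gap = measured − calculated = 323 − 278.2 = 44.8 mOsm/kg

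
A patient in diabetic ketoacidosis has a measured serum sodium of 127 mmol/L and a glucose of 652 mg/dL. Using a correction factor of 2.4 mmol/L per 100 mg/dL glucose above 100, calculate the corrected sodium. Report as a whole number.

140 mmol/L

Corrected Na = measured Na + 2.4 · (glucose − 100)/100
= 127 + 2.4 · (652 − 100)/100
= 127 + 13.2
= 140.2 mmol/L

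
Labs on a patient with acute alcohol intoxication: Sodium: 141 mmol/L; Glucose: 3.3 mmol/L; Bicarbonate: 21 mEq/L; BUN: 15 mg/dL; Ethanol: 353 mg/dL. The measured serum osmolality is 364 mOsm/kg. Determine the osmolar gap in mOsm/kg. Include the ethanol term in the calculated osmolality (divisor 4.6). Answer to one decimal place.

Calculated osmolality = 2·Na + glucose + BUN/2.8 + ethanol/4.6
= 2·141 + 3.3 + 15/2.8 + 353/4.6
= 282 + 3.30 + 5.36 + 76.74
= 367.4 mOsm/kg ≈ 367.4 mOsm/kg
Osmolar gap = measured − calculated = 364 − 367.4 = -3.4 mOsm/kg

-3.4 mOsm/kg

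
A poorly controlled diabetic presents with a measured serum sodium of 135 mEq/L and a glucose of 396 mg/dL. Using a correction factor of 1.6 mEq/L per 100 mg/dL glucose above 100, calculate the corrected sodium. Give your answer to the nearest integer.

Corrected Na = measured Na + 1.6 · (glucose − 100)/100
= 135 + 1.6 · (396 − 100)/100
= 135 + 4.7
= 139.7 mEq/L

140 mEq/L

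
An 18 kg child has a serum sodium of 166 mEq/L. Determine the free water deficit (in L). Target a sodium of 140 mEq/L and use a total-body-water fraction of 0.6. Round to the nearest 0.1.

2.0 L

TBW = 0.6 · 18 = 10.8 L
Free water deficit = TBW · (Na/140 − 1)
= 10.8 · (166/140 − 1)
= 10.8 · 0.1857
= 2.01 L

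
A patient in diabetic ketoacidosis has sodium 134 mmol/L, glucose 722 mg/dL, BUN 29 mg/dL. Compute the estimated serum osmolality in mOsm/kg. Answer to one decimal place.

Calculated osmolality = 2·Na + glucose/18 + BUN/2.8
= 2·134 + 722/18 + 29/2.8
= 268 + 40.11 + 10.36
= 318.47 mOsm/kg

318.5 mOsm/kg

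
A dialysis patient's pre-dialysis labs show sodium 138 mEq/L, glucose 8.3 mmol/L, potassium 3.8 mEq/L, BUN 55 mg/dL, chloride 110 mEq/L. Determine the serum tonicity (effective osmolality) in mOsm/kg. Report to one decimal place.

Effective osmolality excludes urea (freely permeant across cell membranes):
2·Na + glucose
= 2·138 + 8.3
= 276 + 8.3
= 284.3 mOsm/kg

284.3 mOsm/kg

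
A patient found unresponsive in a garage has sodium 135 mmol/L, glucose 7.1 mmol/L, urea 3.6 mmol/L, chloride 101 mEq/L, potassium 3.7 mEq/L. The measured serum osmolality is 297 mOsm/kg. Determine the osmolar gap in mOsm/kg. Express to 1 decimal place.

Calculated osmolality = 2·Na + glucose + urea
= 2·135 + 7.1 + 3.6
= 270 + 7.10 + 3.60
= 280.7 mOsm/kg ≈ 280.7 mOsm/kg
Osmolar gap = measured − calculated = 297 − 280.7 = 16.3 mOsm/kg

16.3 mOsm/kg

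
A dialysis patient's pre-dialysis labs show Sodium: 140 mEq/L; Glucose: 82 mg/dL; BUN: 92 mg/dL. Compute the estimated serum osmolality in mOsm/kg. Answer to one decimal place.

317.4 mOsm/kg

Calculated osmolality = 2·Na + glucose/18 + BUN/2.8
= 2·140 + 82/18 + 92/2.8
= 280 + 4.56 + 32.86
= 317.42 mOsm/kg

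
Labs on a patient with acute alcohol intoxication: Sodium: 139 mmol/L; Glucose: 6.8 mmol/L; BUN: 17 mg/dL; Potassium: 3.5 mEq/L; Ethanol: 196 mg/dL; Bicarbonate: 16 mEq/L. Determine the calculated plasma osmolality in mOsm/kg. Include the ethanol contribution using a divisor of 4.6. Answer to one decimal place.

333.5 mOsm/kg

Calculated osmolality = 2·Na + glucose + BUN/2.8 + ethanol/4.6
= 2·139 + 6.8 + 17/2.8 + 196/4.6
= 278 + 6.80 + 6.07 + 42.61
= 333.48 mOsm/kg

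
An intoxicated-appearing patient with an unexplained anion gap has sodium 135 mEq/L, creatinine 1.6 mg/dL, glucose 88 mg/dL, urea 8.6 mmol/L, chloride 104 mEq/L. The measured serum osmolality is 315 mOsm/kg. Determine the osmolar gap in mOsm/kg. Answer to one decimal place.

Calculated osmolality = 2·Na + glucose/18 + urea
= 2·135 + 88/18 + 8.6
= 270 + 4.89 + 8.60
= 283.49 mOsm/kg ≈ 283.5 mOsm/kg
Osmolar gap = measured − calculated = 315 − 283.5 = 31.5 mOsm/kg

31.5 mOsm/kg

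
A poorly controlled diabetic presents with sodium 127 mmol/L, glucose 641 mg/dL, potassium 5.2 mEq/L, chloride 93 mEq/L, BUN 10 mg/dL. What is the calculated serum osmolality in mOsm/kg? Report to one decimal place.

293.2 mOsm/kg

Calculated osmolality = 2·Na + glucose/18 + BUN/2.8
= 2·127 + 641/18 + 10/2.8
= 254 + 35.61 + 3.57
= 293.18 mOsm/kg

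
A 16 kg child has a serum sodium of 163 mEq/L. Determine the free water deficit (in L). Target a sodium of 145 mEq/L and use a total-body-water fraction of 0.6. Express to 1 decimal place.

1.2 L

TBW = 0.6 · 16 = 9.6 L
Free water deficit = TBW · (Na/145 − 1)
= 9.6 · (163/145 − 1)
= 9.6 · 0.1241
= 1.19 L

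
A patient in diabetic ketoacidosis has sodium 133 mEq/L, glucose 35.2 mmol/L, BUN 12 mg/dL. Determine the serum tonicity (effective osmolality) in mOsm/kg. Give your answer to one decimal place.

Effective osmolality excludes urea (freely permeant across cell membranes):
2·Na + glucose
= 2·133 + 35.2
= 266 + 35.2
= 301.2 mOsm/kg

301.2 mOsm/kg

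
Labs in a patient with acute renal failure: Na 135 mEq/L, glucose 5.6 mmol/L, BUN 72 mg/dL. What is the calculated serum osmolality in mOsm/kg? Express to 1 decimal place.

301.3 mOsm/kg

Calculated osmolality = 2·Na + glucose + BUN/2.8
= 2·135 + 5.6 + 72/2.8
= 270 + 5.60 + 25.71
= 301.31 mOsm/kg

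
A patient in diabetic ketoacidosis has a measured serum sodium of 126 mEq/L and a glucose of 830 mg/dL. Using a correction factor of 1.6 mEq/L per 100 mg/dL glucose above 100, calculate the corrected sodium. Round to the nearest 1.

Corrected Na = measured Na + 1.6 · (glucose − 100)/100
= 126 + 1.6 · (830 − 100)/100
= 126 + 11.7
= 137.7 mEq/L

138 mEq/L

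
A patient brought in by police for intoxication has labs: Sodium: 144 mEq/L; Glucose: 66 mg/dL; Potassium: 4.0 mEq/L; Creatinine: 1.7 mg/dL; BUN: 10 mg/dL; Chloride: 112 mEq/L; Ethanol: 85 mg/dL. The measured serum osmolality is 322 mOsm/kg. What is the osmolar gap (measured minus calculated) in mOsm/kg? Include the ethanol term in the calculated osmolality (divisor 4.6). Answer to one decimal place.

Calculated osmolality = 2·Na + glucose/18 + BUN/2.8 + ethanol/4.6
= 2·144 + 66/18 + 10/2.8 + 85/4.6
= 288 + 3.67 + 3.57 + 18.48
= 313.72 mOsm/kg ≈ 313.7 mOsm/kg
Osmolar gap = measured − calculated = 322 − 313.7 = 8.3 mOsm/kg

8.3 mOsm/kg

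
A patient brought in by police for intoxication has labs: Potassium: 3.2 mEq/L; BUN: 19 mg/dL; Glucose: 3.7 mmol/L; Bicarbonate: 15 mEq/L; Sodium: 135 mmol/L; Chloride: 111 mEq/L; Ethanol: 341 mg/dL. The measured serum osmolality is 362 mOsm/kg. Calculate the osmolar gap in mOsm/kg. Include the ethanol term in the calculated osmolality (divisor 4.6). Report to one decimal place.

7.4 mOsm/kg

Calculated osmolality = 2·Na + glucose + BUN/2.8 + ethanol/4.6
= 2·135 + 3.7 + 19/2.8 + 341/4.6
= 270 + 3.70 + 6.79 + 74.13
= 354.62 mOsm/kg ≈ 354.6 mOsm/kg
Osmolar gap = measured − calculated = 362 − 354.6 = 7.4 mOsm/kg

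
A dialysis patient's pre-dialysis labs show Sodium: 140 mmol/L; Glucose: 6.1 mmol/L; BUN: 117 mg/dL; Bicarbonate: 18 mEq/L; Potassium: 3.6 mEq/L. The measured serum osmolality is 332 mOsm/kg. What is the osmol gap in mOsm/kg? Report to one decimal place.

Calculated osmolality = 2·Na + glucose + BUN/2.8
= 2·140 + 6.1 + 117/2.8
= 280 + 6.10 + 41.79
= 327.89 mOsm/kg ≈ 327.9 mOsm/kg
Osmolar gap = measured − calculated = 332 − 327.9 = 4.1 mOsm/kg

4.1 mOsm/kg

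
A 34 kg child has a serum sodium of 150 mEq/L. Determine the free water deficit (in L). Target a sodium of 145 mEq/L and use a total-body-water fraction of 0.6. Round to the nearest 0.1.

TBW = 0.6 · 34 = 20.4 L
Free water deficit = TBW · (Na/145 − 1)
= 20.4 · (150/145 − 1)
= 20.4 · 0.0345
= 0.7 L

0.7 L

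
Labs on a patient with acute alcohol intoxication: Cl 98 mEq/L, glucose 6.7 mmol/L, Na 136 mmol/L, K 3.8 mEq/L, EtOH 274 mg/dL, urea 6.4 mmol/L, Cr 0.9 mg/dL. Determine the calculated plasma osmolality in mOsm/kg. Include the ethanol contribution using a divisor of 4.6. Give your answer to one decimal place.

Calculated osmolality = 2·Na + glucose + urea + ethanol/4.6
= 2·136 + 6.7 + 6.4 + 274/4.6
= 272 + 6.70 + 6.40 + 59.57
= 344.67 mOsm/kg

344.7 mOsm/kg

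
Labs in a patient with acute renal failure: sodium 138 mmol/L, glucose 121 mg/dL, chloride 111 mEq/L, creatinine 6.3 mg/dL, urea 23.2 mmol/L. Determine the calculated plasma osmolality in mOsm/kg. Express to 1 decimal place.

Calculated osmolality = 2·Na + glucose/18 + urea
= 2·138 + 121/18 + 23.2
= 276 + 6.72 + 23.20
= 305.92 mOsm/kg

305.9 mOsm/kg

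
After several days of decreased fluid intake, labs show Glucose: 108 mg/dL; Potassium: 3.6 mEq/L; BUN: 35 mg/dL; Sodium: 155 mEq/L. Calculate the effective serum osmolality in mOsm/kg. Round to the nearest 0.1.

316.0 mOsm/kg

Effective osmolality excludes urea (freely permeant across cell membranes):
2·Na + glucose/18
= 2·155 + 108/18
= 310 + 6
= 316 mOsm/kg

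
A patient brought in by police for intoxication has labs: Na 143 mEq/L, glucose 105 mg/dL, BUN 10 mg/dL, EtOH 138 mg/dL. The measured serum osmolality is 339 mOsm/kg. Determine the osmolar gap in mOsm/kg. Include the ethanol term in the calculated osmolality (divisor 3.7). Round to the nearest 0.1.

Calculated osmolality = 2·Na + glucose/18 + BUN/2.8 + ethanol/3.7
= 2·143 + 105/18 + 10/2.8 + 138/3.7
= 286 + 5.83 + 3.57 + 37.30
= 332.7 mOsm/kg ≈ 332.7 mOsm/kg
Osmolar gap = measured − calculated = 339 − 332.7 = 6.3 mOsm/kg

6.3 mOsm/kg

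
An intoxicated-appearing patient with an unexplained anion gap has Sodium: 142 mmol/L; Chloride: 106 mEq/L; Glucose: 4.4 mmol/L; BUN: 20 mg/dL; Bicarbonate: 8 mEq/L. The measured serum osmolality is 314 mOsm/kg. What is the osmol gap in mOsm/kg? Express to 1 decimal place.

18.5 mOsm/kg

Calculated osmolality = 2·Na + glucose + BUN/2.8
= 2·142 + 4.4 + 20/2.8
= 284 + 4.40 + 7.14
= 295.54 mOsm/kg ≈ 295.5 mOsm/kg
Osmolar gap = measured − calculated = 314 − 295.5 = 18.5 mOsm/kg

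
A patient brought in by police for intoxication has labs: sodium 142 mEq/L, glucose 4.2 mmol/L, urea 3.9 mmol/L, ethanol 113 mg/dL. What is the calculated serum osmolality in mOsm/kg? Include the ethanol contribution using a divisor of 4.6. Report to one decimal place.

Calculated osmolality = 2·Na + glucose + urea + ethanol/4.6
= 2·142 + 4.2 + 3.9 + 113/4.6
= 284 + 4.20 + 3.90 + 24.57
= 316.67 mOsm/kg

316.7 mOsm/kg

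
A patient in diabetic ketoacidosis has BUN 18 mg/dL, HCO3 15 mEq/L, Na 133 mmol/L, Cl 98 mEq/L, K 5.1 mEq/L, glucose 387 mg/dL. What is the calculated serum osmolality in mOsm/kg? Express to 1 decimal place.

293.9 mOsm/kg

Calculated osmolality = 2·Na + glucose/18 + BUN/2.8
= 2·133 + 387/18 + 18/2.8
= 266 + 21.50 + 6.43
= 293.93 mOsm/kg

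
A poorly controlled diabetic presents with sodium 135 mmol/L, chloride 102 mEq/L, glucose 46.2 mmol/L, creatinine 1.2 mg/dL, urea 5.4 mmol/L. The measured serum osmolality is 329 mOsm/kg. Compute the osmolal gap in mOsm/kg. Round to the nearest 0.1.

Calculated osmolality = 2·Na + glucose + urea
= 2·135 + 46.2 + 5.4
= 270 + 46.20 + 5.40
= 321.6 mOsm/kg ≈ 321.6 mOsm/kg
Osmolar gap = measured − calculated = 329 − 321.6 = 7.4 mOsm/kg

7.4 mOsm/kg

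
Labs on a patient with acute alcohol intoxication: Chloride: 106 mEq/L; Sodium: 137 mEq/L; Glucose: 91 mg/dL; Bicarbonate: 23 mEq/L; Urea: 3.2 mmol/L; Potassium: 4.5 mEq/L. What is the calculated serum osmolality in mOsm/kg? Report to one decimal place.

Calculated osmolality = 2·Na + glucose/18 + urea
= 2·137 + 91/18 + 3.2
= 274 + 5.06 + 3.20
= 282.26 mOsm/kg

282.3 mOsm/kg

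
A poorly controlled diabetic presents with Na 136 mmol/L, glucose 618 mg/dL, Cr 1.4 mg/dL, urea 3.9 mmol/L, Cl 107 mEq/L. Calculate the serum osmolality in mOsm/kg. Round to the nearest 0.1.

310.2 mOsm/kg

Calculated osmolality = 2·Na + glucose/18 + urea
= 2·136 + 618/18 + 3.9
= 272 + 34.33 + 3.90
= 310.23 mOsm/kg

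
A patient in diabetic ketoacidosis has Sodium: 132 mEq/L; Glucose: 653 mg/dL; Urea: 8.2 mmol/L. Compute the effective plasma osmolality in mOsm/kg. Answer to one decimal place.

300.3 mOsm/kg

Effective osmolality excludes urea (freely permeant across cell membranes):
2·Na + glucose/18
= 2·132 + 653/18
= 264 + 36.28
= 300.28 mOsm/kg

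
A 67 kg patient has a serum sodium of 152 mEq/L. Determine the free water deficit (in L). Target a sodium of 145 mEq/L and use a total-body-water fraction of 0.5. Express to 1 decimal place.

1.6 L

TBW = 0.5 · 67 = 33.5 L
Free water deficit = TBW · (Na/145 − 1)
= 33.5 · (152/145 − 1)
= 33.5 · 0.0483
= 1.62 L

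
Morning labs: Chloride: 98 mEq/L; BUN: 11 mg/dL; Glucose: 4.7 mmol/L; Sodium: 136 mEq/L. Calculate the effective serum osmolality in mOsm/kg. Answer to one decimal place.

276.7 mOsm/kg

Effective osmolality excludes urea (freely permeant across cell membranes):
2·Na + glucose
= 2·136 + 4.7
= 272 + 4.7
= 276.7 mOsm/kg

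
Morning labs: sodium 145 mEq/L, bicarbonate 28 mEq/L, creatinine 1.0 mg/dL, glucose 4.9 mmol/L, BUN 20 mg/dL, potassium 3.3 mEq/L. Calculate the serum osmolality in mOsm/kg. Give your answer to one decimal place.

302.0 mOsm/kg

Calculated osmolality = 2·Na + glucose + BUN/2.8
= 2·145 + 4.9 + 20/2.8
= 290 + 4.90 + 7.14
= 302.04 mOsm/kg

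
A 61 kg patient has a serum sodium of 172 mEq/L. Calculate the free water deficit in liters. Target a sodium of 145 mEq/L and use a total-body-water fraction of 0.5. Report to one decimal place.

5.7 L

TBW = 0.5 · 61 = 30.5 L
Free water deficit = TBW · (Na/145 − 1)
= 30.5 · (172/145 − 1)
= 30.5 · 0.1862
= 5.68 L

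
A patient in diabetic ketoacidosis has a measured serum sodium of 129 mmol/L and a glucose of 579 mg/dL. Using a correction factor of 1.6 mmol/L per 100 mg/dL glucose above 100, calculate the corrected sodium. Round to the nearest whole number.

137 mmol/L

Corrected Na = measured Na + 1.6 · (glucose − 100)/100
= 129 + 1.6 · (579 − 100)/100
= 129 + 7.7
= 136.7 mmol/L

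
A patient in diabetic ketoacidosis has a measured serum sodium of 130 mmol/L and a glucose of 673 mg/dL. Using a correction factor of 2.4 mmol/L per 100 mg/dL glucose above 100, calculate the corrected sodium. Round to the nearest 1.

144 mmol/L

Corrected Na = measured Na + 2.4 · (glucose − 100)/100
= 130 + 2.4 · (673 − 100)/100
= 130 + 13.8
= 143.8 mmol/L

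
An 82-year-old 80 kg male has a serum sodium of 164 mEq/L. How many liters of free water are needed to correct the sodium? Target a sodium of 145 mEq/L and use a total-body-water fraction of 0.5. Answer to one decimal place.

5.2 L

TBW = 0.5 · 80 = 40 L
Free water deficit = TBW · (Na/145 − 1)
= 40 · (164/145 − 1)
= 40 · 0.131
= 5.24 L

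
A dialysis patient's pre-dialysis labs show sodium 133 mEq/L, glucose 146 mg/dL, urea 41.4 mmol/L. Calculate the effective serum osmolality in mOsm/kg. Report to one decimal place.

Effective osmolality excludes urea (freely permeant across cell membranes):
2·Na + glucose/18
= 2·133 + 146/18
= 266 + 8.11
= 274.11 mOsm/kg

274.1 mOsm/kg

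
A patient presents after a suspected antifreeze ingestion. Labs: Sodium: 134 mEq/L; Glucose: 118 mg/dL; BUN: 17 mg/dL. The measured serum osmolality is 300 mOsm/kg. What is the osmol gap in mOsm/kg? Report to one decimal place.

19.4 mOsm/kg

Calculated osmolality = 2·Na + glucose/18 + BUN/2.8
= 2·134 + 118/18 + 17/2.8
= 268 + 6.56 + 6.07
= 280.63 mOsm/kg ≈ 280.6 mOsm/kg
Osmolar gap = measured − calculated = 300 − 280.6 = 19.4 mOsm/kg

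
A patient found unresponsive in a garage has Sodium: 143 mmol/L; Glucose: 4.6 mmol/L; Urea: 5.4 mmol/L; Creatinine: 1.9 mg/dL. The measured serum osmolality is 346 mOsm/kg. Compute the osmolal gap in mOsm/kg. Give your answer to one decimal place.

50.0 mOsm/kg

Calculated osmolality = 2·Na + glucose + urea
= 2·143 + 4.6 + 5.4
= 286 + 4.60 + 5.40
= 296 mOsm/kg ≈ 296.0 mOsm/kg
Osmolar gap = measured − calculated = 346 − 296.0 = 50.0 mOsm/kg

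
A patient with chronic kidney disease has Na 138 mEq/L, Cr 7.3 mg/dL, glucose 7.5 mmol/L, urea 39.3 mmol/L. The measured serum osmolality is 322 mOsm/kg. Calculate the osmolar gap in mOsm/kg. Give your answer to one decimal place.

-0.8 mOsm/kg

Calculated osmolality = 2·Na + glucose + urea
= 2·138 + 7.5 + 39.3
= 276 + 7.50 + 39.30
= 322.8 mOsm/kg ≈ 322.8 mOsm/kg
Osmolar gap = measured − calculated = 322 − 322.8 = -0.8 mOsm/kg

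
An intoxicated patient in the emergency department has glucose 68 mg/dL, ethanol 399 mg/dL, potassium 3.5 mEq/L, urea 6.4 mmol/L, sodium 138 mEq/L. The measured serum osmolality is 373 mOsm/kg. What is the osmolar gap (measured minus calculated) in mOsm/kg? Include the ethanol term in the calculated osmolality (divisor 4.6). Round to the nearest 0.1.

0.1 mOsm/kg

Calculated osmolality = 2·Na + glucose/18 + urea + ethanol/4.6
= 2·138 + 68/18 + 6.4 + 399/4.6
= 276 + 3.78 + 6.40 + 86.74
= 372.92 mOsm/kg ≈ 372.9 mOsm/kg
Osmolar gap = measured − calculated = 373 − 372.9 = 0.1 mOsm/kg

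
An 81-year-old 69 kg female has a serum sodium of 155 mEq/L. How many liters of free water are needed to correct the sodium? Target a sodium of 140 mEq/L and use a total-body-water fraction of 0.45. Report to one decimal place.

TBW = 0.45 · 69 = 31.05 L
Free water deficit = TBW · (Na/140 − 1)
= 31.05 · (155/140 − 1)
= 31.05 · 0.1071
= 3.33 L

3.3 L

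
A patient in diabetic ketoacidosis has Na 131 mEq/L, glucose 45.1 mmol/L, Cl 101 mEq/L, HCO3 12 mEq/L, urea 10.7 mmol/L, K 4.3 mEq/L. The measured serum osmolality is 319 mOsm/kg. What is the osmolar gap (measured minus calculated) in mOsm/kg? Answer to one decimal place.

1.2 mOsm/kg

Calculated osmolality = 2·Na + glucose + urea
= 2·131 + 45.1 + 10.7
= 262 + 45.10 + 10.70
= 317.8 mOsm/kg ≈ 317.8 mOsm/kg
Osmolar gap = measured − calculated = 319 − 317.8 = 1.2 mOsm/kg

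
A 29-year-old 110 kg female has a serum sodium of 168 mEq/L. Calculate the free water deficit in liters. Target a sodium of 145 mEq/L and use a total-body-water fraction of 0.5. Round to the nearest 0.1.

8.7 L

TBW = 0.5 · 110 = 55 L
Free water deficit = TBW · (Na/145 − 1)
= 55 · (168/145 − 1)
= 55 · 0.1586
= 8.72 L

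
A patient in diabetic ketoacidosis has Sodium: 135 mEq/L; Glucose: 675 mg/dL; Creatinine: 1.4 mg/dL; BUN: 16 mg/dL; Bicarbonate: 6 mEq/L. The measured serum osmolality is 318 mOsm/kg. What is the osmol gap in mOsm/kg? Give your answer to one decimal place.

4.8 mOsm/kg

Calculated osmolality = 2·Na + glucose/18 + BUN/2.8
= 2·135 + 675/18 + 16/2.8
= 270 + 37.50 + 5.71
= 313.21 mOsm/kg ≈ 313.2 mOsm/kg
Osmolar gap = measured − calculated = 318 − 313.2 = 4.8 mOsm/kg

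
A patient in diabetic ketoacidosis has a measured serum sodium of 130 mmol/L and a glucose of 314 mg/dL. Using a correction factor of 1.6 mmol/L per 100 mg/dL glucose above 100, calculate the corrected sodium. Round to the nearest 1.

133 mmol/L

Corrected Na = measured Na + 1.6 · (glucose − 100)/100
= 130 + 1.6 · (314 − 100)/100
= 130 + 3.4
= 133.4 mmol/L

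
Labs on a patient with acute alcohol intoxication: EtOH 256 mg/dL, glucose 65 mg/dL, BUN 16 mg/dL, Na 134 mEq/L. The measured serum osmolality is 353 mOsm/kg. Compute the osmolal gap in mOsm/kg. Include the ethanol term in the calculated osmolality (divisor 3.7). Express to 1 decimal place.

Calculated osmolality = 2·Na + glucose/18 + BUN/2.8 + ethanol/3.7
= 2·134 + 65/18 + 16/2.8 + 256/3.7
= 268 + 3.61 + 5.71 + 69.19
= 346.51 mOsm/kg ≈ 346.5 mOsm/kg
Osmolar gap = measured − calculated = 353 − 346.5 = 6.5 mOsm/kg

6.5 mOsm/kg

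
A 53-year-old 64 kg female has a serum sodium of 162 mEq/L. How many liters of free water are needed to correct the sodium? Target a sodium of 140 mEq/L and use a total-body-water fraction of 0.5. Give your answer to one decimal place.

TBW = 0.5 · 64 = 32 L
Free water deficit = TBW · (Na/140 − 1)
= 32 · (162/140 − 1)
= 32 · 0.1571
= 5.03 L

5.0 L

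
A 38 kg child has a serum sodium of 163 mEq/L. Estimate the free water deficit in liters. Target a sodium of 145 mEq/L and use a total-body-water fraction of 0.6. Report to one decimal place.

TBW = 0.6 · 38 = 22.8 L
Free water deficit = TBW · (Na/145 − 1)
= 22.8 · (163/145 − 1)
= 22.8 · 0.1241
= 2.83 L

2.8 L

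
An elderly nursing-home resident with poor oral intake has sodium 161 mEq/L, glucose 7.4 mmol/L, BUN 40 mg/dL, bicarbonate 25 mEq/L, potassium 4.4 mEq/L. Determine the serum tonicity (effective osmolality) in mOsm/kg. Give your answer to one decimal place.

329.4 mOsm/kg

Effective osmolality excludes urea (freely permeant across cell membranes):
2·Na + glucose
= 2·161 + 7.4
= 322 + 7.4
= 329.4 mOsm/kg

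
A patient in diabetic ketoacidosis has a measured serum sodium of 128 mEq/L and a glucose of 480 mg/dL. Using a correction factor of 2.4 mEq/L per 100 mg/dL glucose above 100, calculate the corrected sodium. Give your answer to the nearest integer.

Corrected Na = measured Na + 2.4 · (glucose − 100)/100
= 128 + 2.4 · (480 − 100)/100
= 128 + 9.1
= 137.1 mEq/L

137 mEq/L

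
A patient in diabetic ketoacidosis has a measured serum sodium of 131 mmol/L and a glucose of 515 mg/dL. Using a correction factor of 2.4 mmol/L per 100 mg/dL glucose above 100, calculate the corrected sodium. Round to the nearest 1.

Corrected Na = measured Na + 2.4 · (glucose − 100)/100
= 131 + 2.4 · (515 − 100)/100
= 131 + 10
= 141 mmol/L

141 mmol/L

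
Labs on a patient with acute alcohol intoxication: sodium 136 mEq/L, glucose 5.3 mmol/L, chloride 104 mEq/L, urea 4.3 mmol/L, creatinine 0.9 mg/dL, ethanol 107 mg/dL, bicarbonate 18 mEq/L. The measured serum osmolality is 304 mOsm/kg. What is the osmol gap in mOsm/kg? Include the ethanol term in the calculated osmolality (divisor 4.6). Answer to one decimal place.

Calculated osmolality = 2·Na + glucose + urea + ethanol/4.6
= 2·136 + 5.3 + 4.3 + 107/4.6
= 272 + 5.30 + 4.30 + 23.26
= 304.86 mOsm/kg ≈ 304.9 mOsm/kg
Osmolar gap = measured − calculated = 304 − 304.9 = -0.9 mOsm/kg

-0.9 mOsm/kg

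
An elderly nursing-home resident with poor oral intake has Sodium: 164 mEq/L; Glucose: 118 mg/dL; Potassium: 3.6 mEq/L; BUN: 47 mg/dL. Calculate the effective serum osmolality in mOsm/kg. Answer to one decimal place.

Effective osmolality excludes urea (freely permeant across cell membranes):
2·Na + glucose/18
= 2·164 + 118/18
= 328 + 6.56
= 334.56 mOsm/kg

334.6 mOsm/kg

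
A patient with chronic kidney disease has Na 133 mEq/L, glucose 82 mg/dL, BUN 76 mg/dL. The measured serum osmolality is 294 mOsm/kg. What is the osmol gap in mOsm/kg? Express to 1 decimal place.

Calculated osmolality = 2·Na + glucose/18 + BUN/2.8
= 2·133 + 82/18 + 76/2.8
= 266 + 4.56 + 27.14
= 297.7 mOsm/kg ≈ 297.7 mOsm/kg
Osmolar gap = measured − calculated = 294 − 297.7 = -3.7 mOsm/kg

-3.7 mOsm/kg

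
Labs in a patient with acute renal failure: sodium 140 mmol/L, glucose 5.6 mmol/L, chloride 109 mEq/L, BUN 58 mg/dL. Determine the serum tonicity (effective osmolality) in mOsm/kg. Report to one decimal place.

Effective osmolality excludes urea (freely permeant across cell membranes):
2·Na + glucose
= 2·140 + 5.6
= 280 + 5.6
= 285.6 mOsm/kg

285.6 mOsm/kg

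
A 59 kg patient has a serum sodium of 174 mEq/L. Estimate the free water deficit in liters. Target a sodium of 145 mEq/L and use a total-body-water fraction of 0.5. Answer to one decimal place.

TBW = 0.5 · 59 = 29.5 L
Free water deficit = TBW · (Na/145 − 1)
= 29.5 · (174/145 − 1)
= 29.5 · 0.2
= 5.9 L

5.9 L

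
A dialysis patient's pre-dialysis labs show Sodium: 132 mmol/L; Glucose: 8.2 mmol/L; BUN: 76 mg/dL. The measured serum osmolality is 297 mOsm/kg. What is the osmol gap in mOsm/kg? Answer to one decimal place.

Calculated osmolality = 2·Na + glucose + BUN/2.8
= 2·132 + 8.2 + 76/2.8
= 264 + 8.20 + 27.14
= 299.34 mOsm/kg ≈ 299.3 mOsm/kg
Osmolar gap = measured − calculated = 297 − 299.3 = -2.3 mOsm/kg

-2.3 mOsm/kg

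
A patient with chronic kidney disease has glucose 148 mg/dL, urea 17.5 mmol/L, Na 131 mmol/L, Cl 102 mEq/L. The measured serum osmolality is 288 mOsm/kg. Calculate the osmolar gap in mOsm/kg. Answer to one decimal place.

Calculated osmolality = 2·Na + glucose/18 + urea
= 2·131 + 148/18 + 17.5
= 262 + 8.22 + 17.50
= 287.72 mOsm/kg ≈ 287.7 mOsm/kg
Osmolar gap = measured − calculated = 288 − 287.7 = 0.3 mOsm/kg

0.3 mOsm/kg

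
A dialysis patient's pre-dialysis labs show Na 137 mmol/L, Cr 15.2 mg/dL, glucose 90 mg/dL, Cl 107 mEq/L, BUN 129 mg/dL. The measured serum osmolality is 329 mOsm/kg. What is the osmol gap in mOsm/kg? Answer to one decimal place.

3.9 mOsm/kg

Calculated osmolality = 2·Na + glucose/18 + BUN/2.8
= 2·137 + 90/18 + 129/2.8
= 274 + 5 + 46.07
= 325.07 mOsm/kg ≈ 325.1 mOsm/kg
Osmolar gap = measured − calculated = 329 − 325.1 = 3.9 mOsm/kg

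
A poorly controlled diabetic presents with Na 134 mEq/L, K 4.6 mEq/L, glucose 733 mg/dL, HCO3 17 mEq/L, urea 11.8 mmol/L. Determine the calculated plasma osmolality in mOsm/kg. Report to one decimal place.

320.5 mOsm/kg

Calculated osmolality = 2·Na + glucose/18 + urea
= 2·134 + 733/18 + 11.8
= 268 + 40.72 + 11.80
= 320.52 mOsm/kg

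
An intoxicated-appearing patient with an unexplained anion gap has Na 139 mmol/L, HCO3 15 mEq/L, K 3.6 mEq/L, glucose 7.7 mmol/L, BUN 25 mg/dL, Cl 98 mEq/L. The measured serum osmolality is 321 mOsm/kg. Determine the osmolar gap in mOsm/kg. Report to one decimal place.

26.4 mOsm/kg

Calculated osmolality = 2·Na + glucose + BUN/2.8
= 2·139 + 7.7 + 25/2.8
= 278 + 7.70 + 8.93
= 294.63 mOsm/kg ≈ 294.6 mOsm/kg
Osmolar gap = measured − calculated = 321 − 294.6 = 26.4 mOsm/kg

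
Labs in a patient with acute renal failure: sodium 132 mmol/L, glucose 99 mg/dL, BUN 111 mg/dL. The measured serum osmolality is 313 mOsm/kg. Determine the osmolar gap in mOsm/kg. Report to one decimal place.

3.9 mOsm/kg

Calculated osmolality = 2·Na + glucose/18 + BUN/2.8
= 2·132 + 99/18 + 111/2.8
= 264 + 5.50 + 39.64
= 309.14 mOsm/kg ≈ 309.1 mOsm/kg
Osmolar gap = measured − calculated = 313 − 309.1 = 3.9 mOsm/kg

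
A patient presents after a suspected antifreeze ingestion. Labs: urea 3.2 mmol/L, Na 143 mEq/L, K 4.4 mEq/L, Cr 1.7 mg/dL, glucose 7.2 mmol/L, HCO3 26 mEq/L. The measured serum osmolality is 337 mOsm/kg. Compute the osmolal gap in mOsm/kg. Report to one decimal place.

40.6 mOsm/kg

Calculated osmolality = 2·Na + glucose + urea
= 2·143 + 7.2 + 3.2
= 286 + 7.20 + 3.20
= 296.4 mOsm/kg ≈ 296.4 mOsm/kg
Osmolar gap = measured − calculated = 337 − 296.4 = 40.6 mOsm/kg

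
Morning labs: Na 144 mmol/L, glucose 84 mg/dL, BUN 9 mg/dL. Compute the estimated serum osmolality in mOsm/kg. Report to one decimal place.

Calculated osmolality = 2·Na + glucose/18 + BUN/2.8
= 2·144 + 84/18 + 9/2.8
= 288 + 4.67 + 3.21
= 295.88 mOsm/kg

295.9 mOsm/kg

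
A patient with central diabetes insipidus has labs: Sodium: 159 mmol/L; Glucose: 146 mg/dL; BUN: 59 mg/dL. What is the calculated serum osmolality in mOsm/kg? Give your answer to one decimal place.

Calculated osmolality = 2·Na + glucose/18 + BUN/2.8
= 2·159 + 146/18 + 59/2.8
= 318 + 8.11 + 21.07
= 347.18 mOsm/kg

347.2 mOsm/kg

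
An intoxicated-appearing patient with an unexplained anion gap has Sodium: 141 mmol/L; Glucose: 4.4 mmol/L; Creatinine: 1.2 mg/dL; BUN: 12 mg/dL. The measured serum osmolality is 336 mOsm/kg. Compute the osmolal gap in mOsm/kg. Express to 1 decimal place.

Calculated osmolality = 2·Na + glucose + BUN/2.8
= 2·141 + 4.4 + 12/2.8
= 282 + 4.40 + 4.29
= 290.69 mOsm/kg ≈ 290.7 mOsm/kg
Osmolar gap = measured − calculated = 336 − 290.7 = 45.3 mOsm/kg

45.3 mOsm/kg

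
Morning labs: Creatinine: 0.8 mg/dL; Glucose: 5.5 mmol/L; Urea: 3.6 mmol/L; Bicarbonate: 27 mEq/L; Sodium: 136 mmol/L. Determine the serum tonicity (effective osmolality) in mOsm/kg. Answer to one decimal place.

277.5 mOsm/kg

Effective osmolality excludes urea (freely permeant across cell membranes):
2·Na + glucose
= 2·136 + 5.5
= 272 + 5.5
= 277.5 mOsm/kg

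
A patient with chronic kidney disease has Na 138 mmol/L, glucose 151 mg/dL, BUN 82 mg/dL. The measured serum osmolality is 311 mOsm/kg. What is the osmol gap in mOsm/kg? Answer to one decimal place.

-2.7 mOsm/kg

Calculated osmolality = 2·Na + glucose/18 + BUN/2.8
= 2·138 + 151/18 + 82/2.8
= 276 + 8.39 + 29.29
= 313.68 mOsm/kg ≈ 313.7 mOsm/kg
Osmolar gap = measured − calculated = 311 − 313.7 = -2.7 mOsm/kg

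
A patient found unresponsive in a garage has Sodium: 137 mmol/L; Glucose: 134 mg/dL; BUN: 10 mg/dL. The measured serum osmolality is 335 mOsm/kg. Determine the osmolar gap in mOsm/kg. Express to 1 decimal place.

50.0 mOsm/kg

Calculated osmolality = 2·Na + glucose/18 + BUN/2.8
= 2·137 + 134/18 + 10/2.8
= 274 + 7.44 + 3.57
= 285.01 mOsm/kg ≈ 285.0 mOsm/kg
Osmolar gap = measured − calculated = 335 − 285.0 = 50.0 mOsm/kg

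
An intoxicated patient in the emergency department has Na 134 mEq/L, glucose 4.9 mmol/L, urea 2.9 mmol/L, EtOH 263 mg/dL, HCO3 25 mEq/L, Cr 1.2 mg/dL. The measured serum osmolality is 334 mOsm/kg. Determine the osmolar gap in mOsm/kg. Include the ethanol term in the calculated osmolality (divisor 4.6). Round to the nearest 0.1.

1.0 mOsm/kg

Calculated osmolality = 2·Na + glucose + urea + ethanol/4.6
= 2·134 + 4.9 + 2.9 + 263/4.6
= 268 + 4.90 + 2.90 + 57.17
= 332.97 mOsm/kg ≈ 333.0 mOsm/kg
Osmolar gap = measured − calculated = 334 − 333.0 = 1.0 mOsm/kg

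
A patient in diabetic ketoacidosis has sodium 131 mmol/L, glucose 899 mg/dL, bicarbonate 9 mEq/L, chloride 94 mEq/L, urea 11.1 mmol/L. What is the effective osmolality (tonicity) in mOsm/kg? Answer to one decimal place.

311.9 mOsm/kg

Effective osmolality excludes urea (freely permeant across cell membranes):
2·Na + glucose/18
= 2·131 + 899/18
= 262 + 49.94
= 311.94 mOsm/kg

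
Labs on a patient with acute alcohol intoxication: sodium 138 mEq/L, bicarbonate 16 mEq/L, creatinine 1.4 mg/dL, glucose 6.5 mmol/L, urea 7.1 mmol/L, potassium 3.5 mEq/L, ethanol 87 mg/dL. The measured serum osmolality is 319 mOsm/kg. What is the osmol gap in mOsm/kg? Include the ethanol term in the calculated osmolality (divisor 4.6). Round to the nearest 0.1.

10.5 mOsm/kg

Calculated osmolality = 2·Na + glucose + urea + ethanol/4.6
= 2·138 + 6.5 + 7.1 + 87/4.6
= 276 + 6.50 + 7.10 + 18.91
= 308.51 mOsm/kg ≈ 308.5 mOsm/kg
Osmolar gap = measured − calculated = 319 − 308.5 = 10.5 mOsm/kg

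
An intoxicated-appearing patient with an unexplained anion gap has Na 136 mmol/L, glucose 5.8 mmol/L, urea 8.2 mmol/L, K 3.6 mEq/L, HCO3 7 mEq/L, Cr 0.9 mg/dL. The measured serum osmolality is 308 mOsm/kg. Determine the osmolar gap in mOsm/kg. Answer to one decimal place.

22.0 mOsm/kg

Calculated osmolality = 2·Na + glucose + urea
= 2·136 + 5.8 + 8.2
= 272 + 5.80 + 8.20
= 286 mOsm/kg ≈ 286.0 mOsm/kg
Osmolar gap = measured − calculated = 308 − 286.0 = 22.0 mOsm/kg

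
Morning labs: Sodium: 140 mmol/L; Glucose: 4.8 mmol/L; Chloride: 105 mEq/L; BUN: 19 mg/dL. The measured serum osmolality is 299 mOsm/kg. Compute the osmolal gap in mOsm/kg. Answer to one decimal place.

7.4 mOsm/kg

Calculated osmolality = 2·Na + glucose + BUN/2.8
= 2·140 + 4.8 + 19/2.8
= 280 + 4.80 + 6.79
= 291.59 mOsm/kg ≈ 291.6 mOsm/kg
Osmolar gap = measured − calculated = 299 − 291.6 = 7.4 mOsm/kg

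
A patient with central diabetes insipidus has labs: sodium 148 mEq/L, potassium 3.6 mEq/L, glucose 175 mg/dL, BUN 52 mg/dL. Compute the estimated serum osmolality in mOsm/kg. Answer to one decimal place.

Calculated osmolality = 2·Na + glucose/18 + BUN/2.8
= 2·148 + 175/18 + 52/2.8
= 296 + 9.72 + 18.57
= 324.29 mOsm/kg

324.3 mOsm/kg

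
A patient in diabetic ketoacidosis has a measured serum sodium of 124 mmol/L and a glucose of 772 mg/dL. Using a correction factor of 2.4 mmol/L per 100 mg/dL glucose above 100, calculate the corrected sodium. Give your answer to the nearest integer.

Corrected Na = measured Na + 2.4 · (glucose − 100)/100
= 124 + 2.4 · (772 − 100)/100
= 124 + 16.1
= 140.1 mmol/L

140 mmol/L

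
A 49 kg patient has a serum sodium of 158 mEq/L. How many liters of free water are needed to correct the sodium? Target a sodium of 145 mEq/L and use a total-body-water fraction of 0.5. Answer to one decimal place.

2.2 L

TBW = 0.5 · 49 = 24.5 L
Free water deficit = TBW · (Na/145 − 1)
= 24.5 · (158/145 − 1)
= 24.5 · 0.0897
= 2.2 L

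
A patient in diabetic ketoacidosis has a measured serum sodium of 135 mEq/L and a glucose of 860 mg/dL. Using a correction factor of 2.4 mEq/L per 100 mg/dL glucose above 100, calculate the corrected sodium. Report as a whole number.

153 mEq/L

Corrected Na = measured Na + 2.4 · (glucose − 100)/100
= 135 + 2.4 · (860 − 100)/100
= 135 + 18.2
= 153.2 mEq/L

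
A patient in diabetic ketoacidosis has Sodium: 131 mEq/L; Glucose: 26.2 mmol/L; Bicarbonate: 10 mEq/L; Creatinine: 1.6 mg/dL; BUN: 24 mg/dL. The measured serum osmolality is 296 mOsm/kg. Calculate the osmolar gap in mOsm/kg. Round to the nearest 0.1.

-0.8 mOsm/kg

Calculated osmolality = 2·Na + glucose + BUN/2.8
= 2·131 + 26.2 + 24/2.8
= 262 + 26.20 + 8.57
= 296.77 mOsm/kg ≈ 296.8 mOsm/kg
Osmolar gap = measured − calculated = 296 − 296.8 = -0.8 mOsm/kg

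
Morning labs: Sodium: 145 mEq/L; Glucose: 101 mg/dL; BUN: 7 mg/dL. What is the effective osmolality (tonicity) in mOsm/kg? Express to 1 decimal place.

295.6 mOsm/kg

Effective osmolality excludes urea (freely permeant across cell membranes):
2·Na + glucose/18
= 2·145 + 101/18
= 290 + 5.61
= 295.61 mOsm/kg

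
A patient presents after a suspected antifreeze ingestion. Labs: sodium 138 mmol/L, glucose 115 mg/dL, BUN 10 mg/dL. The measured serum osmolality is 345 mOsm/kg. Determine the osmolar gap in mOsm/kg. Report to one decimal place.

59.0 mOsm/kg

Calculated osmolality = 2·Na + glucose/18 + BUN/2.8
= 2·138 + 115/18 + 10/2.8
= 276 + 6.39 + 3.57
= 285.96 mOsm/kg ≈ 286.0 mOsm/kg
Osmolar gap = measured − calculated = 345 − 286.0 = 59.0 mOsm/kg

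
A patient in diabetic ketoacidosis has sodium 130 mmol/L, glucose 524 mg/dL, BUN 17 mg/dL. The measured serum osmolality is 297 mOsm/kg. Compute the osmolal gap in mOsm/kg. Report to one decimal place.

Calculated osmolality = 2·Na + glucose/18 + BUN/2.8
= 2·130 + 524/18 + 17/2.8
= 260 + 29.11 + 6.07
= 295.18 mOsm/kg ≈ 295.2 mOsm/kg
Osmolar gap = measured − calculated = 297 − 295.2 = 1.8 mOsm/kg

1.8 mOsm/kg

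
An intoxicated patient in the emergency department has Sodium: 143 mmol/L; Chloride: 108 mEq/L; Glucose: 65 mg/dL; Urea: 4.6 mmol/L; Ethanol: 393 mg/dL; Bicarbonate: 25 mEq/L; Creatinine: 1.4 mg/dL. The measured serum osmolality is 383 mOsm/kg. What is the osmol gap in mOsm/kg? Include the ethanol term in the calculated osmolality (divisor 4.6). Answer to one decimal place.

Calculated osmolality = 2·Na + glucose/18 + urea + ethanol/4.6
= 2·143 + 65/18 + 4.6 + 393/4.6
= 286 + 3.61 + 4.60 + 85.43
= 379.64 mOsm/kg ≈ 379.6 mOsm/kg
Osmolar gap = measured − calculated = 383 − 379.6 = 3.4 mOsm/kg

3.4 mOsm/kg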